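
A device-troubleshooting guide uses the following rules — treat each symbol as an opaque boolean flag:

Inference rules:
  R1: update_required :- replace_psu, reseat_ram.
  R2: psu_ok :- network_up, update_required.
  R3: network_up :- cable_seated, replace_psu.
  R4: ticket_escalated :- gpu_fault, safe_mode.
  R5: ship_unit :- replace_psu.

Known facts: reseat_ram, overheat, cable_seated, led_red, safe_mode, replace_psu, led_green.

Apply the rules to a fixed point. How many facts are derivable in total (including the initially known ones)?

Round 1 fires R1, R3, R5, giving update_required, network_up, ship_unit.
Round 2 fires R2, giving psu_ok.
Closure: {cable_seated, led_green, led_red, network_up, overheat, psu_ok, replace_psu, reseat_ram, safe_mode, ship_unit, update_required} — 11 facts.

11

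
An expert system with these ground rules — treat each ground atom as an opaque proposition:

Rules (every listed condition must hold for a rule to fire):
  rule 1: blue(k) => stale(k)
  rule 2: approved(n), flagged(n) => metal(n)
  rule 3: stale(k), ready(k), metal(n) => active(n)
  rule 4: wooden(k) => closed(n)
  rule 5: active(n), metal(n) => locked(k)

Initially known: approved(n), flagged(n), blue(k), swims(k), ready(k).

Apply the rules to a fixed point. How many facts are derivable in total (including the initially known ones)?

9

Round 1 fires rule 1, rule 2, giving stale(k), metal(n).
Round 2 fires rule 3, giving active(n).
Round 3 fires rule 5, giving locked(k).
Closure: {active(n), approved(n), blue(k), flagged(n), locked(k), metal(n), ready(k), stale(k), swims(k)} — 9 facts.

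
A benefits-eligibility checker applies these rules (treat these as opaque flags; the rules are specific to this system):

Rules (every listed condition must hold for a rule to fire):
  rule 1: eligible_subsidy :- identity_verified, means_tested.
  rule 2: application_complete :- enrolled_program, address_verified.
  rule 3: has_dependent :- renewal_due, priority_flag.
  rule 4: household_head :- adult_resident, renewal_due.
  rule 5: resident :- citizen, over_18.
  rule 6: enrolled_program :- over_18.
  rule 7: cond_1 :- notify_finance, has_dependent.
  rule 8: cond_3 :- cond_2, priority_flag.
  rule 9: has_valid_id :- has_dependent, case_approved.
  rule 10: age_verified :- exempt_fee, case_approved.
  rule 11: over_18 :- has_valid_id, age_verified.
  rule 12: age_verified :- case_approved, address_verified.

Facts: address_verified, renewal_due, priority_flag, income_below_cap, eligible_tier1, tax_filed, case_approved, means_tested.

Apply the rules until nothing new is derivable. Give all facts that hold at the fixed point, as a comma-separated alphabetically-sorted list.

[1] rule 3 [has_dependent :- renewal_due, priority_flag.]; rule 12 [age_verified :- case_approved, address_verified.]. ⇒ new: has_dependent, age_verified.
[2] rule 9 [has_valid_id :- has_dependent, case_approved.]. ⇒ new: has_valid_id.
[3] rule 11 [over_18 :- has_valid_id, age_verified.]. ⇒ new: over_18.
[4] rule 6 [enrolled_program :- over_18.]. ⇒ new: enrolled_program.
[5] rule 2 [application_complete :- enrolled_program, address_verified.]. ⇒ new: application_complete.

address_verified, age_verified, application_complete, case_approved, eligible_tier1, enrolled_program, has_dependent, has_valid_id, income_below_cap, means_tested, over_18, priority_flag, renewal_due, tax_filed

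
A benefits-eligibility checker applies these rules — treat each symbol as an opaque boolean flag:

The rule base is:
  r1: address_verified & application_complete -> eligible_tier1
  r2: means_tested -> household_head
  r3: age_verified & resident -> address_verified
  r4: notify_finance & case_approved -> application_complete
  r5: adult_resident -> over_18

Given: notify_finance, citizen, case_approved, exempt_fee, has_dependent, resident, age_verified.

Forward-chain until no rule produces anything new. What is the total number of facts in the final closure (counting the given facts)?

10

Round 1: r3 [age_verified & resident -> address_verified]; r4 [notify_finance & case_approved -> application_complete]. New: address_verified, application_complete.
Round 2: r1 [address_verified & application_complete -> eligible_tier1]. New: eligible_tier1.
Closure: {address_verified, age_verified, application_complete, case_approved, citizen, eligible_tier1, exempt_fee, has_dependent, notify_finance, resident} — 10 facts.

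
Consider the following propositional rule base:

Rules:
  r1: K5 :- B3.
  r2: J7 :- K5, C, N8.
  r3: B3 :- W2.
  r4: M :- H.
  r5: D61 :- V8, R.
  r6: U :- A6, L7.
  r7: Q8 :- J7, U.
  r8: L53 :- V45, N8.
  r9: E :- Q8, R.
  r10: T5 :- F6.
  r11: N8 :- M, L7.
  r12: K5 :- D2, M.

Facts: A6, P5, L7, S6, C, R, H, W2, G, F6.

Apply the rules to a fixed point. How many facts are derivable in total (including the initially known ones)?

[1] r3 [B3 :- W2.]; r4 [M :- H.]; r6 [U :- A6, L7.]; r10 [T5 :- F6.]. ⇒ new: B3, M, U, T5.
[2] r1 [K5 :- B3.]; r11 [N8 :- M, L7.]. ⇒ new: K5, N8.
[3] r2 [J7 :- K5, C, N8.]. ⇒ new: J7.
[4] r7 [Q8 :- J7, U.]. ⇒ new: Q8.
[5] r9 [E :- Q8, R.]. ⇒ new: E.
Closure: {A6, B3, C, E, F6, G, H, J7, K5, L7, M, N8, P5, Q8, R, S6, T5, U, W2} — 19 facts.

19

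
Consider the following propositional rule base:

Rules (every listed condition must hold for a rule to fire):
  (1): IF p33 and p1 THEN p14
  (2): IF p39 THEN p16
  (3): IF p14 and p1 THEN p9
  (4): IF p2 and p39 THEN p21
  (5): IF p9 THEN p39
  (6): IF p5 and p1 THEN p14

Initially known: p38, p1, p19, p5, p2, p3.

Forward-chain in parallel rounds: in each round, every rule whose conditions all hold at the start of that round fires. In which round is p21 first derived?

4

Round 1 fires (6), giving p14.
Round 2 fires (3), giving p9.
Round 3 fires (5), giving p39.
Round 4 fires (2), (4), giving p16, p21.
p21 first appears in round 4.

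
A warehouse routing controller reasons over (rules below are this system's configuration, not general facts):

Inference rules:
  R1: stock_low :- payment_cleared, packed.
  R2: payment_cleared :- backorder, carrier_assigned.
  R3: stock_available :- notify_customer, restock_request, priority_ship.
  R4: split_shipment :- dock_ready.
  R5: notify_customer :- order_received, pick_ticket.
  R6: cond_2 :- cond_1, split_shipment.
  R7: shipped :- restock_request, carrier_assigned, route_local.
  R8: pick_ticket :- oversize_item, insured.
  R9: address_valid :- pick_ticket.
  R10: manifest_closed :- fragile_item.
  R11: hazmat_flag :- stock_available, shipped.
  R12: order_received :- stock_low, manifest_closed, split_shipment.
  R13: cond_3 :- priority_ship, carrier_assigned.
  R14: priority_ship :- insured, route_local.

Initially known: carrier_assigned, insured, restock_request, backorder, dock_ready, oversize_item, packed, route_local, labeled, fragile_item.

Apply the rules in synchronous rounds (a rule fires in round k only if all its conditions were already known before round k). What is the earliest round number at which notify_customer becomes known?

4

[1] R2 [payment_cleared :- backorder, carrier_assigned.]; R4 [split_shipment :- dock_ready.]; R7 [shipped :- restock_request, carrier_assigned, route_local.]; R8 [pick_ticket :- oversize_item, insured.]; R10 [manifest_closed :- fragile_item.]; R14 [priority_ship :- insured, route_local.]. ⇒ new: payment_cleared, split_shipment, shipped, pick_ticket, manifest_closed, priority_ship.
[2] R1 [stock_low :- payment_cleared, packed.]; R9 [address_valid :- pick_ticket.]; R13 [cond_3 :- priority_ship, carrier_assigned.]. ⇒ new: stock_low, address_valid, cond_3.
[3] R12 [order_received :- stock_low, manifest_closed, split_shipment.]. ⇒ new: order_received.
[4] R5 [notify_customer :- order_received, pick_ticket.]. ⇒ new: notify_customer.
notify_customer first appears in round 4.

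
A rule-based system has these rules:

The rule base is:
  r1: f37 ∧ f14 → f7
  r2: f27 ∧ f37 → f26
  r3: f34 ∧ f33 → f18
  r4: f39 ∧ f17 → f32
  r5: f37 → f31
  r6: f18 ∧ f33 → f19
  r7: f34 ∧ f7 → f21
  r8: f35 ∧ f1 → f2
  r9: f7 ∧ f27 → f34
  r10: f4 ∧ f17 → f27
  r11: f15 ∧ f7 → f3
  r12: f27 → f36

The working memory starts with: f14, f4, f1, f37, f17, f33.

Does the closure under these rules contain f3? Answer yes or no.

no

Round 1: r1 [f37 ∧ f14 → f7]; r5 [f37 → f31]; r10 [f4 ∧ f17 → f27]. New: f7, f31, f27.
Round 2: r2 [f27 ∧ f37 → f26]; r9 [f7 ∧ f27 → f34]; r12 [f27 → f36]. New: f26, f34, f36.
Round 3: r3 [f34 ∧ f33 → f18]; r7 [f34 ∧ f7 → f21]. New: f18, f21.
Round 4: r6 [f18 ∧ f33 → f19]. New: f19.
Fixed point reached. f3 is concluded only by r11; r11 needs f15 (never derived).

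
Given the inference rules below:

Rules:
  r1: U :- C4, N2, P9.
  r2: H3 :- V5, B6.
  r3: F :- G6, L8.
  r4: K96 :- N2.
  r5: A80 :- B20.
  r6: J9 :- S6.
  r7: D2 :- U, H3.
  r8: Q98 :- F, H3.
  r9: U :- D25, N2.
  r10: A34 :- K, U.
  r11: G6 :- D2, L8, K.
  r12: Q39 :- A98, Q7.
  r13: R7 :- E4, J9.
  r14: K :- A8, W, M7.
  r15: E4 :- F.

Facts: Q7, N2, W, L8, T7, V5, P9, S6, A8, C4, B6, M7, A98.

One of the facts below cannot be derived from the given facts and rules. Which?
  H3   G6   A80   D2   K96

A80

[1] r1 [U :- C4, N2, P9.]; r2 [H3 :- V5, B6.]; r4 [K96 :- N2.]; r6 [J9 :- S6.]; r12 [Q39 :- A98, Q7.]; r14 [K :- A8, W, M7.]. ⇒ new: U, H3, K96, J9, Q39, K.
[2] r7 [D2 :- U, H3.]; r10 [A34 :- K, U.]. ⇒ new: D2, A34.
[3] r11 [G6 :- D2, L8, K.]. ⇒ new: G6.
[4] r3 [F :- G6, L8.]. ⇒ new: F.
[5] r8 [Q98 :- F, H3.]; r15 [E4 :- F.]. ⇒ new: Q98, E4.
[6] r13 [R7 :- E4, J9.]. ⇒ new: R7.
Derived: G6 (round 3), D2 (round 2), H3 (round 1), K96 (round 1). A80 never appears in any round.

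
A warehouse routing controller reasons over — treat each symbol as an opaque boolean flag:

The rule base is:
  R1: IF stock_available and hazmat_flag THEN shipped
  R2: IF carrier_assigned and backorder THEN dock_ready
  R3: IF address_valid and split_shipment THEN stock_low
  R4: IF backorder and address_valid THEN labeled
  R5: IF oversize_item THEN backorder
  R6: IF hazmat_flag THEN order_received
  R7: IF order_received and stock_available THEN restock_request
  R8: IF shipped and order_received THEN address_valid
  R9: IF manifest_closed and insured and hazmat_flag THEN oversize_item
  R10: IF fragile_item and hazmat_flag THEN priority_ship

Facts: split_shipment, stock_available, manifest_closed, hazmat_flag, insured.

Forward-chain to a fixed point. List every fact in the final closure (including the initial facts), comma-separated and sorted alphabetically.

address_valid, backorder, hazmat_flag, insured, labeled, manifest_closed, order_received, oversize_item, restock_request, shipped, split_shipment, stock_available, stock_low

Round 1 fires R1, R6, R9, giving shipped, order_received, oversize_item.
Round 2 fires R5, R7, R8, giving backorder, restock_request, address_valid.
Round 3 fires R3, R4, giving stock_low, labeled.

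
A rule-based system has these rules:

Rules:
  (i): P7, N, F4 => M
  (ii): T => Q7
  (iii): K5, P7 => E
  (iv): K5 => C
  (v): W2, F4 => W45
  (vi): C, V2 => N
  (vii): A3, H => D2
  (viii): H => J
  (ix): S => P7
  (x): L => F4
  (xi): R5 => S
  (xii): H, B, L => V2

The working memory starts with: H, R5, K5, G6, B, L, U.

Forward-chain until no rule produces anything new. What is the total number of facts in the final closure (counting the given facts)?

16

Round 1 fires (iv), (viii), (x), (xi), (xii), giving C, J, F4, S, V2.
Round 2 fires (vi), (ix), giving N, P7.
Round 3 fires (i), (iii), giving M, E.
Closure: {B, C, E, F4, G6, H, J, K5, L, M, N, P7, R5, S, U, V2} — 16 facts.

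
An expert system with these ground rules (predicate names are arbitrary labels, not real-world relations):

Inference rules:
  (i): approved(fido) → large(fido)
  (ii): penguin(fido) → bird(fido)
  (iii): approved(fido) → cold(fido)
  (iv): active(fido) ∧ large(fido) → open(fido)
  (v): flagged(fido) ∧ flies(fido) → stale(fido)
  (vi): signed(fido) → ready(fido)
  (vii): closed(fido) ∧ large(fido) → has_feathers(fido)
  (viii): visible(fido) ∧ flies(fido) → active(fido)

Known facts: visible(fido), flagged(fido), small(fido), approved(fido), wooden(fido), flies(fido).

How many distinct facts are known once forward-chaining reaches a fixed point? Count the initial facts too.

Round 1 fires (i), (iii), (v), (viii), giving large(fido), cold(fido), stale(fido), active(fido).
Round 2 fires (iv), giving open(fido).
Closure: {active(fido), approved(fido), cold(fido), flagged(fido), flies(fido), large(fido), open(fido), small(fido), stale(fido), visible(fido), wooden(fido)} — 11 facts.

11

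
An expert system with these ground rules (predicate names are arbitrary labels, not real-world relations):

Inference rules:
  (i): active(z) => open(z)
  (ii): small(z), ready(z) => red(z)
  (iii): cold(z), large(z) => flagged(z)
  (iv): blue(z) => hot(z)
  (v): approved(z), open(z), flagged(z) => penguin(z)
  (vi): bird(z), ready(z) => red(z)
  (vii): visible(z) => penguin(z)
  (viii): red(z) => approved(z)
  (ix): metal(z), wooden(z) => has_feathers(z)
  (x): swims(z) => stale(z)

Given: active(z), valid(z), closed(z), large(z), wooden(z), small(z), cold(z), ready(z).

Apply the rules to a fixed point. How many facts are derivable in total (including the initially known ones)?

Round 1 fires (i), (ii), (iii), giving open(z), red(z), flagged(z).
Round 2 fires (viii), giving approved(z).
Round 3 fires (v), giving penguin(z).
Closure: {active(z), approved(z), closed(z), cold(z), flagged(z), large(z), open(z), penguin(z), ready(z), red(z), small(z), valid(z), wooden(z)} — 13 facts.

13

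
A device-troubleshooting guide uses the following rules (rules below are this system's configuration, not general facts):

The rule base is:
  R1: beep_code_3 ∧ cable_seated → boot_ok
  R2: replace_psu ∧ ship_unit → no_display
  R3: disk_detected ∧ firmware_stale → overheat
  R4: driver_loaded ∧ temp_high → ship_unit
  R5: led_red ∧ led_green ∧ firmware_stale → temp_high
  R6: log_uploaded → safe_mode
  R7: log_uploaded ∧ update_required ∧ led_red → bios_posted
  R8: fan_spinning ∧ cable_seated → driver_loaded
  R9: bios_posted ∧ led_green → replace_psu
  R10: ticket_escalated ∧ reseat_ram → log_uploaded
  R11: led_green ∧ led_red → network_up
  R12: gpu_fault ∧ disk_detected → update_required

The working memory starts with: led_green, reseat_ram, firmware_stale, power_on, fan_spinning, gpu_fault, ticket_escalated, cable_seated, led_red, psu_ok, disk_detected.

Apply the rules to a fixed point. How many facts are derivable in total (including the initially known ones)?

22

Round 1 fires R3, R5, R8, R10, R11, R12, giving overheat, temp_high, driver_loaded, log_uploaded, network_up, update_required.
Round 2 fires R4, R6, R7, giving ship_unit, safe_mode, bios_posted.
Round 3 fires R9, giving replace_psu.
Round 4 fires R2, giving no_display.
Closure: {bios_posted, cable_seated, disk_detected, driver_loaded, fan_spinning, firmware_stale, gpu_fault, led_green, led_red, log_uploaded, network_up, no_display, overheat, power_on, psu_ok, replace_psu, reseat_ram, safe_mode, ship_unit, temp_high, ticket_escalated, update_required} — 22 facts.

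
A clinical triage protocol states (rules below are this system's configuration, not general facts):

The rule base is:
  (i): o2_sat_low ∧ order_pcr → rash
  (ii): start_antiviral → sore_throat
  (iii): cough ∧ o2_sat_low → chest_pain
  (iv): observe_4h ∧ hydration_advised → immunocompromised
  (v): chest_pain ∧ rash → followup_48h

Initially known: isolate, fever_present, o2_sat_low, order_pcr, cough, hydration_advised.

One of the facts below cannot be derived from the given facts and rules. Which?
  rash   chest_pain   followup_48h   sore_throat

Round 1 — (i), (iii), derive rash, chest_pain.
Round 2 — (v), derive followup_48h.
Derived: followup_48h (round 2), rash (round 1), chest_pain (round 1). sore_throat never appears in any round.

sore_throat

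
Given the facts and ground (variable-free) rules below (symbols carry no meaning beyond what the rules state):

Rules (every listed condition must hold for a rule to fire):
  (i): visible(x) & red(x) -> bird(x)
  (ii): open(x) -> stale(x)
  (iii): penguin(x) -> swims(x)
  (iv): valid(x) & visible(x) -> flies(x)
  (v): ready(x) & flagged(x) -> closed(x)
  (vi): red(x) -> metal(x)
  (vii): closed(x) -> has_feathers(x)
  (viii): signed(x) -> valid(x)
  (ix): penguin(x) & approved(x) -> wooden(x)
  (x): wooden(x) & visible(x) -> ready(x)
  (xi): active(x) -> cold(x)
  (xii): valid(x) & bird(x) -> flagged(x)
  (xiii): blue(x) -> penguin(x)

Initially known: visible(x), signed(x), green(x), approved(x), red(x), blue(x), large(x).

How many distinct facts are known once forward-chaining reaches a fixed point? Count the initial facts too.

18

Round 1: (i) [visible(x) & red(x) -> bird(x)]; (vi) [red(x) -> metal(x)]; (viii) [signed(x) -> valid(x)]; (xiii) [blue(x) -> penguin(x)]. New: bird(x), metal(x), valid(x), penguin(x).
Round 2: (iii) [penguin(x) -> swims(x)]; (iv) [valid(x) & visible(x) -> flies(x)]; (ix) [penguin(x) & approved(x) -> wooden(x)]; (xii) [valid(x) & bird(x) -> flagged(x)]. New: swims(x), flies(x), wooden(x), flagged(x).
Round 3: (x) [wooden(x) & visible(x) -> ready(x)]. New: ready(x).
Round 4: (v) [ready(x) & flagged(x) -> closed(x)]. New: closed(x).
Round 5: (vii) [closed(x) -> has_feathers(x)]. New: has_feathers(x).
Closure: {approved(x), bird(x), blue(x), closed(x), flagged(x), flies(x), green(x), has_feathers(x), large(x), metal(x), penguin(x), ready(x), red(x), signed(x), swims(x), valid(x), visible(x), wooden(x)} — 18 facts.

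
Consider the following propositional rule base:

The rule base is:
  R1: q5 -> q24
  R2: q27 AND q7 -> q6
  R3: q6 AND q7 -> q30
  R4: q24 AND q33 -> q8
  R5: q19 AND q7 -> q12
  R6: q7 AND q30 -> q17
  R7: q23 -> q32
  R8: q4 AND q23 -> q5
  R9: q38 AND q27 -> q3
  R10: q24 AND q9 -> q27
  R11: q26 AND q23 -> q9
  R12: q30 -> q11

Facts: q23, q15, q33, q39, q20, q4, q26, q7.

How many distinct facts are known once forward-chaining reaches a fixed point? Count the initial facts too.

Round 1 — R7, R8, R11, derive q32, q5, q9.
Round 2 — R1, derive q24.
Round 3 — R4, R10, derive q8, q27.
Round 4 — R2, derive q6.
Round 5 — R3, derive q30.
Round 6 — R6, R12, derive q17, q11.
Closure: {q11, q15, q17, q20, q23, q24, q26, q27, q30, q32, q33, q39, q4, q5, q6, q7, q8, q9} — 18 facts.

18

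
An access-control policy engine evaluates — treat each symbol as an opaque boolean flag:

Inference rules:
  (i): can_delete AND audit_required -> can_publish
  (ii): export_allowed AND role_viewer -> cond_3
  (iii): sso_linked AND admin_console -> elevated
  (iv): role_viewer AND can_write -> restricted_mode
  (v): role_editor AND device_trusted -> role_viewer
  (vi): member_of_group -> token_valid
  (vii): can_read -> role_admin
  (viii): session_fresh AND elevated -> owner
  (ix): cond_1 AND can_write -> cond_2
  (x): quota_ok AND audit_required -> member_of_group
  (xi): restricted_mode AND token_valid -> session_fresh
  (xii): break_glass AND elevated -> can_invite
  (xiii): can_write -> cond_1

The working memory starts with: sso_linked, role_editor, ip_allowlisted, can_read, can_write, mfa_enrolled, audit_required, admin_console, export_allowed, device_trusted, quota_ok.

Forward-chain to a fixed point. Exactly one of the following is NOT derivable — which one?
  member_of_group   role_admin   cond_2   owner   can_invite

Round 1 fires (iii), (v), (vii), (x), (xiii), giving elevated, role_viewer, role_admin, member_of_group, cond_1.
Round 2 fires (ii), (iv), (vi), (ix), giving cond_3, restricted_mode, token_valid, cond_2.
Round 3 fires (xi), giving session_fresh.
Round 4 fires (viii), giving owner.
Derived: role_admin (round 1), member_of_group (round 1), cond_2 (round 2), owner (round 4). can_invite never appears in any round.

can_invite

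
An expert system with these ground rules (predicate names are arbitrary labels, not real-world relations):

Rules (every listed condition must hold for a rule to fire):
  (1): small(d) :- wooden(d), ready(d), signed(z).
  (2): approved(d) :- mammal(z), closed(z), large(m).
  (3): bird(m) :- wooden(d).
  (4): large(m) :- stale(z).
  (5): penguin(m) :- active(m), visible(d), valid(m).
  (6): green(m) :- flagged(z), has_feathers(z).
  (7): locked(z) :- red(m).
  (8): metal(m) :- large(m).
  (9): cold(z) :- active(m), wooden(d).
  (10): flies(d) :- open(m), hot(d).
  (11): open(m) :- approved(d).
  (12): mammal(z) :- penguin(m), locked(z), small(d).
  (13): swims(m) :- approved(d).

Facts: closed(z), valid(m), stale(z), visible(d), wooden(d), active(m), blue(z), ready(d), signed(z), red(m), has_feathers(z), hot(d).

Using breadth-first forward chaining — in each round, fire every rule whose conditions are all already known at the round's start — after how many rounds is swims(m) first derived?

4

[1] (1) [small(d) :- wooden(d), ready(d), signed(z).]; (3) [bird(m) :- wooden(d).]; (4) [large(m) :- stale(z).]; (5) [penguin(m) :- active(m), visible(d), valid(m).]; (7) [locked(z) :- red(m).]; (9) [cold(z) :- active(m), wooden(d).]. ⇒ new: small(d), bird(m), large(m), penguin(m), locked(z), cold(z).
[2] (8) [metal(m) :- large(m).]; (12) [mammal(z) :- penguin(m), locked(z), small(d).]. ⇒ new: metal(m), mammal(z).
[3] (2) [approved(d) :- mammal(z), closed(z), large(m).]. ⇒ new: approved(d).
[4] (11) [open(m) :- approved(d).]; (13) [swims(m) :- approved(d).]. ⇒ new: open(m), swims(m).
swims(m) first appears in round 4.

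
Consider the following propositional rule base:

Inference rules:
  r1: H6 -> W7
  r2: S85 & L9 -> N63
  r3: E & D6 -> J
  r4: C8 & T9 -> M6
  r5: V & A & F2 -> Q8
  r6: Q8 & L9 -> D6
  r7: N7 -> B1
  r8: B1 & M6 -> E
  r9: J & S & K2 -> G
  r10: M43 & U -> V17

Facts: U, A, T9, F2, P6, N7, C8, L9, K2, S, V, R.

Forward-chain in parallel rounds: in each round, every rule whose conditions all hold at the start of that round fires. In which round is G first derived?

Round 1: r4 [C8 & T9 -> M6]; r5 [V & A & F2 -> Q8]; r7 [N7 -> B1]. New: M6, Q8, B1.
Round 2: r6 [Q8 & L9 -> D6]; r8 [B1 & M6 -> E]. New: D6, E.
Round 3: r3 [E & D6 -> J]. New: J.
Round 4: r9 [J & S & K2 -> G]. New: G.
G first appears in round 4.

4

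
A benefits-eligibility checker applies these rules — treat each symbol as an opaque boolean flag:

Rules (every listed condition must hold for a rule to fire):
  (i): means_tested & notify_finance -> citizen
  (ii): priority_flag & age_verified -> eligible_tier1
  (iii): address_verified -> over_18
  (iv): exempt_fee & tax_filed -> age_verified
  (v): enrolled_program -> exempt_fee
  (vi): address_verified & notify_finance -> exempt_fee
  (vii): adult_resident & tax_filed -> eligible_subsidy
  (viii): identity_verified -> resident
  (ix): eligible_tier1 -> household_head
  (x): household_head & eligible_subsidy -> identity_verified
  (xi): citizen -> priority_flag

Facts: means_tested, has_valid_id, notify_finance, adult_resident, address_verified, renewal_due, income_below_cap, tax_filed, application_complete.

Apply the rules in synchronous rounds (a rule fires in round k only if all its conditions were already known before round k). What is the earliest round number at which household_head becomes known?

4

[1] (i) [means_tested & notify_finance -> citizen]; (iii) [address_verified -> over_18]; (vi) [address_verified & notify_finance -> exempt_fee]; (vii) [adult_resident & tax_filed -> eligible_subsidy]. ⇒ new: citizen, over_18, exempt_fee, eligible_subsidy.
[2] (iv) [exempt_fee & tax_filed -> age_verified]; (xi) [citizen -> priority_flag]. ⇒ new: age_verified, priority_flag.
[3] (ii) [priority_flag & age_verified -> eligible_tier1]. ⇒ new: eligible_tier1.
[4] (ix) [eligible_tier1 -> household_head]. ⇒ new: household_head.
household_head first appears in round 4.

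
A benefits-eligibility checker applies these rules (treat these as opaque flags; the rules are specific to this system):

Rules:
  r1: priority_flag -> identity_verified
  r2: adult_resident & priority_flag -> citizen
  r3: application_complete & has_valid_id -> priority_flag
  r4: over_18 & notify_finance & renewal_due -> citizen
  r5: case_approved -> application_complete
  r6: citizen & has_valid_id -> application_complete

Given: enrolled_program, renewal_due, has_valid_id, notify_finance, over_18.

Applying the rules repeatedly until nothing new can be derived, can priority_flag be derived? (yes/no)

yes

Round 1: r4 [over_18 & notify_finance & renewal_due -> citizen]. New: citizen.
Round 2: r6 [citizen & has_valid_id -> application_complete]. New: application_complete.
Round 3: r3 [application_complete & has_valid_id -> priority_flag]. New: priority_flag.
Round 4: r1 [priority_flag -> identity_verified]. New: identity_verified.
priority_flag appears in round 3, so it is derivable.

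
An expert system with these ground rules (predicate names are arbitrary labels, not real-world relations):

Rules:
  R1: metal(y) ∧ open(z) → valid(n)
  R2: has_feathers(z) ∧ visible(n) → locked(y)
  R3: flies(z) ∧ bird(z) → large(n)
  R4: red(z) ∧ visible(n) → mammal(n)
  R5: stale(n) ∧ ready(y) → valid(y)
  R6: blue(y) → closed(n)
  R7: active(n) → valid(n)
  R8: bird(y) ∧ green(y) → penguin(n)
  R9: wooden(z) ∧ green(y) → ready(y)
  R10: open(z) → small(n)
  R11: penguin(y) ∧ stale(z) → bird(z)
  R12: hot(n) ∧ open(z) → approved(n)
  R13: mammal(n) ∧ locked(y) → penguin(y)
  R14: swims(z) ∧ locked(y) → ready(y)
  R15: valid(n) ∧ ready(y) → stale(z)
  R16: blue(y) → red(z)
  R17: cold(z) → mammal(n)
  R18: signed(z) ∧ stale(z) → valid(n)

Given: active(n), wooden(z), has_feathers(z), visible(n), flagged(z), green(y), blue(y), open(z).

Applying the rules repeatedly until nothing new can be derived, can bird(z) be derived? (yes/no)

yes

Round 1: R2 [has_feathers(z) ∧ visible(n) → locked(y)]; R6 [blue(y) → closed(n)]; R7 [active(n) → valid(n)]; R9 [wooden(z) ∧ green(y) → ready(y)]; R10 [open(z) → small(n)]; R16 [blue(y) → red(z)]. Adds locked(y), closed(n), valid(n), ready(y), small(n), red(z).
Round 2: R4 [red(z) ∧ visible(n) → mammal(n)]; R15 [valid(n) ∧ ready(y) → stale(z)]. Adds mammal(n), stale(z).
Round 3: R13 [mammal(n) ∧ locked(y) → penguin(y)]. Adds penguin(y).
Round 4: R11 [penguin(y) ∧ stale(z) → bird(z)]. Adds bird(z).
bird(z) appears in round 4, so it is derivable.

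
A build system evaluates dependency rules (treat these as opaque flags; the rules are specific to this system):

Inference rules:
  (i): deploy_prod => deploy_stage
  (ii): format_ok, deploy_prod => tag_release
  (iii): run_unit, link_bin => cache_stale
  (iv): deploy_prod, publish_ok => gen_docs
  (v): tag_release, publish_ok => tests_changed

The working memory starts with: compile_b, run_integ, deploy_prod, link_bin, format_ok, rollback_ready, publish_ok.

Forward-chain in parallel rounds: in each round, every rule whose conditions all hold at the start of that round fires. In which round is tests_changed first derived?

2

Round 1 fires (i), (ii), (iv), giving deploy_stage, tag_release, gen_docs.
Round 2 fires (v), giving tests_changed.
tests_changed first appears in round 2.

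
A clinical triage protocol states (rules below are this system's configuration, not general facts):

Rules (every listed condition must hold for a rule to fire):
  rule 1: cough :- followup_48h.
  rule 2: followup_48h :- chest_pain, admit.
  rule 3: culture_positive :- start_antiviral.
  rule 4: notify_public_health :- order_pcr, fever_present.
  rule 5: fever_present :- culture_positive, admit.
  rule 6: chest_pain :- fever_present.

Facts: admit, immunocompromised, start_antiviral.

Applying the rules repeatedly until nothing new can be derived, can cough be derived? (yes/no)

Round 1: rule 3 [culture_positive :- start_antiviral.]. New: culture_positive.
Round 2: rule 5 [fever_present :- culture_positive, admit.]. New: fever_present.
Round 3: rule 6 [chest_pain :- fever_present.]. New: chest_pain.
Round 4: rule 2 [followup_48h :- chest_pain, admit.]. New: followup_48h.
Round 5: rule 1 [cough :- followup_48h.]. New: cough.
cough appears in round 5, so it is derivable.

yes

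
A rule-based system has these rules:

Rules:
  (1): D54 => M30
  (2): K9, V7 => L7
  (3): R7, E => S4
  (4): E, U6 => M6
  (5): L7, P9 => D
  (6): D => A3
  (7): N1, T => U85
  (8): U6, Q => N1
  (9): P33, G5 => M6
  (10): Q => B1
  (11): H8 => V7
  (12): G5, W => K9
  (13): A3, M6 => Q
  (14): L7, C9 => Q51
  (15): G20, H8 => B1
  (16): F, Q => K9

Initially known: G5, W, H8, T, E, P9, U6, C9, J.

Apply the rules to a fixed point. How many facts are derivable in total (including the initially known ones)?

[1] (4) [E, U6 => M6]; (11) [H8 => V7]; (12) [G5, W => K9]. ⇒ new: M6, V7, K9.
[2] (2) [K9, V7 => L7]. ⇒ new: L7.
[3] (5) [L7, P9 => D]; (14) [L7, C9 => Q51]. ⇒ new: D, Q51.
[4] (6) [D => A3]. ⇒ new: A3.
[5] (13) [A3, M6 => Q]. ⇒ new: Q.
[6] (8) [U6, Q => N1]; (10) [Q => B1]. ⇒ new: N1, B1.
[7] (7) [N1, T => U85]. ⇒ new: U85.
Closure: {A3, B1, C9, D, E, G5, H8, J, K9, L7, M6, N1, P9, Q, Q51, T, U6, U85, V7, W} — 20 facts.

20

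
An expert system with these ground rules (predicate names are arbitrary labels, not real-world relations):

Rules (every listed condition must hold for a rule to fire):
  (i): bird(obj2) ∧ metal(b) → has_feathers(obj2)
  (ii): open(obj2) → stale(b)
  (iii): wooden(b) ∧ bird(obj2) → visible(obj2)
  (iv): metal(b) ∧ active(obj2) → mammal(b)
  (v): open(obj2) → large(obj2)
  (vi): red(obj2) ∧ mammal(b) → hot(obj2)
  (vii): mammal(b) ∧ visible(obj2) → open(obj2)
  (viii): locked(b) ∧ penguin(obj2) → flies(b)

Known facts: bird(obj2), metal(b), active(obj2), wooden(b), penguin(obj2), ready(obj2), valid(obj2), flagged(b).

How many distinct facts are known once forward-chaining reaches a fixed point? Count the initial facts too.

14

Round 1: (i) [bird(obj2) ∧ metal(b) → has_feathers(obj2)]; (iii) [wooden(b) ∧ bird(obj2) → visible(obj2)]; (iv) [metal(b) ∧ active(obj2) → mammal(b)]. Adds has_feathers(obj2), visible(obj2), mammal(b).
Round 2: (vii) [mammal(b) ∧ visible(obj2) → open(obj2)]. Adds open(obj2).
Round 3: (ii) [open(obj2) → stale(b)]; (v) [open(obj2) → large(obj2)]. Adds stale(b), large(obj2).
Closure: {active(obj2), bird(obj2), flagged(b), has_feathers(obj2), large(obj2), mammal(b), metal(b), open(obj2), penguin(obj2), ready(obj2), stale(b), valid(obj2), visible(obj2), wooden(b)} — 14 facts.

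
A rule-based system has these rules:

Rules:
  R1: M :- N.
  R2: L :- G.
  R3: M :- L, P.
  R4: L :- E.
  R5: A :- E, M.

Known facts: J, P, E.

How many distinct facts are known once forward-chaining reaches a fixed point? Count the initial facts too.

Round 1: R4 [L :- E.]. Adds L.
Round 2: R3 [M :- L, P.]. Adds M.
Round 3: R5 [A :- E, M.]. Adds A.
Closure: {A, E, J, L, M, P} — 6 facts.

6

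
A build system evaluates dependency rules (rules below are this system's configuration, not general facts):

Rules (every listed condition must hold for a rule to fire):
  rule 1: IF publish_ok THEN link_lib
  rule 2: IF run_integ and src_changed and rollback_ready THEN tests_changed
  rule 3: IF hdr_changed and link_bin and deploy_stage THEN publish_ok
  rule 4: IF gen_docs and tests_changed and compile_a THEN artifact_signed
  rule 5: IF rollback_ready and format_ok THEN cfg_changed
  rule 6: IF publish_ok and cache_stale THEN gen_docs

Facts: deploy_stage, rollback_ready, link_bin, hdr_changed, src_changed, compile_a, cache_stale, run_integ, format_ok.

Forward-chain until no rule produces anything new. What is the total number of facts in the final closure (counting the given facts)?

15

Round 1 fires rule 2, rule 3, rule 5, giving tests_changed, publish_ok, cfg_changed.
Round 2 fires rule 1, rule 6, giving link_lib, gen_docs.
Round 3 fires rule 4, giving artifact_signed.
Closure: {artifact_signed, cache_stale, cfg_changed, compile_a, deploy_stage, format_ok, gen_docs, hdr_changed, link_bin, link_lib, publish_ok, rollback_ready, run_integ, src_changed, tests_changed} — 15 facts.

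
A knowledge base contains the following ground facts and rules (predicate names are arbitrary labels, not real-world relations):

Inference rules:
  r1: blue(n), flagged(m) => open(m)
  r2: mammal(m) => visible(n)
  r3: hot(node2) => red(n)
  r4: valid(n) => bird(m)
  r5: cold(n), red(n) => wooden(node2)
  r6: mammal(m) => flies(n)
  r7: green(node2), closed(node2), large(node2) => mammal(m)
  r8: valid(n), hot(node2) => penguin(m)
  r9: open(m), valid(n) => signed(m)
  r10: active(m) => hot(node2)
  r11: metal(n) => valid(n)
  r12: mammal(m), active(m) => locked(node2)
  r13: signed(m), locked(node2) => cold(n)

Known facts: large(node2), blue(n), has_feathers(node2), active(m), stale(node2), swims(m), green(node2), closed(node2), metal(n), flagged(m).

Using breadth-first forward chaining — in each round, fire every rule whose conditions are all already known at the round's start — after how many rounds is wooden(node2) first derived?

4

Round 1: r1 [blue(n), flagged(m) => open(m)]; r7 [green(node2), closed(node2), large(node2) => mammal(m)]; r10 [active(m) => hot(node2)]; r11 [metal(n) => valid(n)]. Adds open(m), mammal(m), hot(node2), valid(n).
Round 2: r2 [mammal(m) => visible(n)]; r3 [hot(node2) => red(n)]; r4 [valid(n) => bird(m)]; r6 [mammal(m) => flies(n)]; r8 [valid(n), hot(node2) => penguin(m)]; r9 [open(m), valid(n) => signed(m)]; r12 [mammal(m), active(m) => locked(node2)]. Adds visible(n), red(n), bird(m), flies(n), penguin(m), signed(m), locked(node2).
Round 3: r13 [signed(m), locked(node2) => cold(n)]. Adds cold(n).
Round 4: r5 [cold(n), red(n) => wooden(node2)]. Adds wooden(node2).
wooden(node2) first appears in round 4.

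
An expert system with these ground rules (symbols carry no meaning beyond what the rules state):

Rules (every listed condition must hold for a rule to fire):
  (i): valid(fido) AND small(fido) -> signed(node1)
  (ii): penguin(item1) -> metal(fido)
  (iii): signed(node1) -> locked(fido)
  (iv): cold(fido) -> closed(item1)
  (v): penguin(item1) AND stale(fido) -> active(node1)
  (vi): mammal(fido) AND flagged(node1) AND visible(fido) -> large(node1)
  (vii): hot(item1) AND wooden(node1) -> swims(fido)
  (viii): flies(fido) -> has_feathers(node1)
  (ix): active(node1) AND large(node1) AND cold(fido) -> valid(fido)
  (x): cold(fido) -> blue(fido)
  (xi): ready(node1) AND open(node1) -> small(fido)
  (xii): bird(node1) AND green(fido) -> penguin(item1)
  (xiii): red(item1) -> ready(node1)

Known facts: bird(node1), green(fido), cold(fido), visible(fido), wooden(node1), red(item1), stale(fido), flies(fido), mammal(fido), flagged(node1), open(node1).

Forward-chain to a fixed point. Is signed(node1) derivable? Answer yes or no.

Round 1: (iv) [cold(fido) -> closed(item1)]; (vi) [mammal(fido) AND flagged(node1) AND visible(fido) -> large(node1)]; (viii) [flies(fido) -> has_feathers(node1)]; (x) [cold(fido) -> blue(fido)]; (xii) [bird(node1) AND green(fido) -> penguin(item1)]; (xiii) [red(item1) -> ready(node1)]. New: closed(item1), large(node1), has_feathers(node1), blue(fido), penguin(item1), ready(node1).
Round 2: (ii) [penguin(item1) -> metal(fido)]; (v) [penguin(item1) AND stale(fido) -> active(node1)]; (xi) [ready(node1) AND open(node1) -> small(fido)]. New: metal(fido), active(node1), small(fido).
Round 3: (ix) [active(node1) AND large(node1) AND cold(fido) -> valid(fido)]. New: valid(fido).
Round 4: (i) [valid(fido) AND small(fido) -> signed(node1)]. New: signed(node1).
Round 5: (iii) [signed(node1) -> locked(fido)]. New: locked(fido).
signed(node1) appears in round 4, so it is derivable.

yes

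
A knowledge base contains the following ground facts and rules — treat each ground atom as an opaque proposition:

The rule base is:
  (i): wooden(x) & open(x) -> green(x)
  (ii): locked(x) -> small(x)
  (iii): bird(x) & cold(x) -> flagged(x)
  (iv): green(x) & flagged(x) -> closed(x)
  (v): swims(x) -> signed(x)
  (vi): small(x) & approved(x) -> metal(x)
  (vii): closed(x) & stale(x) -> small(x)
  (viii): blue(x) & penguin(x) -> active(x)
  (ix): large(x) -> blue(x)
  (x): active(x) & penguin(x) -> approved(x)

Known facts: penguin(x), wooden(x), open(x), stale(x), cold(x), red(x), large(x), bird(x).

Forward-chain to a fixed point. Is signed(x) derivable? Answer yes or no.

no

Round 1 fires (i), (iii), (ix), giving green(x), flagged(x), blue(x).
Round 2 fires (iv), (viii), giving closed(x), active(x).
Round 3 fires (vii), (x), giving small(x), approved(x).
Round 4 fires (vi), giving metal(x).
Fixed point reached. signed(x) is concluded only by (v); (v) needs swims(x) (never derived).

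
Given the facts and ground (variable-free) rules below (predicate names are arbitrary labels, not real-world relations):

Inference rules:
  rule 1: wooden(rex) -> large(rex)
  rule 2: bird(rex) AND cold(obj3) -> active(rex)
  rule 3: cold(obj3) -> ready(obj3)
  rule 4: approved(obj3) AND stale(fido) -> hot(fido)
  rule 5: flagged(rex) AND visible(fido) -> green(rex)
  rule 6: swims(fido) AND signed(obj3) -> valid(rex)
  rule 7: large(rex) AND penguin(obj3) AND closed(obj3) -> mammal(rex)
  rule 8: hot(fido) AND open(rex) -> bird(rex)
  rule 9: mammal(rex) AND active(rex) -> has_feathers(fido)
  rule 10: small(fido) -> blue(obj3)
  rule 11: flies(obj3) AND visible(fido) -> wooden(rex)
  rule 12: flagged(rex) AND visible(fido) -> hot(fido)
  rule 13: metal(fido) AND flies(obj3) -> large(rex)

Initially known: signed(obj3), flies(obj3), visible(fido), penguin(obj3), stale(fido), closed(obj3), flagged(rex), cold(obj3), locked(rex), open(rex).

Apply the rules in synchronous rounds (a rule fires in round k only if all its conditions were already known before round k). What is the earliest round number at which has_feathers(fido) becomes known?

4

Round 1: rule 3 [cold(obj3) -> ready(obj3)]; rule 5 [flagged(rex) AND visible(fido) -> green(rex)]; rule 11 [flies(obj3) AND visible(fido) -> wooden(rex)]; rule 12 [flagged(rex) AND visible(fido) -> hot(fido)]. New: ready(obj3), green(rex), wooden(rex), hot(fido).
Round 2: rule 1 [wooden(rex) -> large(rex)]; rule 8 [hot(fido) AND open(rex) -> bird(rex)]. New: large(rex), bird(rex).
Round 3: rule 2 [bird(rex) AND cold(obj3) -> active(rex)]; rule 7 [large(rex) AND penguin(obj3) AND closed(obj3) -> mammal(rex)]. New: active(rex), mammal(rex).
Round 4: rule 9 [mammal(rex) AND active(rex) -> has_feathers(fido)]. New: has_feathers(fido).
has_feathers(fido) first appears in round 4.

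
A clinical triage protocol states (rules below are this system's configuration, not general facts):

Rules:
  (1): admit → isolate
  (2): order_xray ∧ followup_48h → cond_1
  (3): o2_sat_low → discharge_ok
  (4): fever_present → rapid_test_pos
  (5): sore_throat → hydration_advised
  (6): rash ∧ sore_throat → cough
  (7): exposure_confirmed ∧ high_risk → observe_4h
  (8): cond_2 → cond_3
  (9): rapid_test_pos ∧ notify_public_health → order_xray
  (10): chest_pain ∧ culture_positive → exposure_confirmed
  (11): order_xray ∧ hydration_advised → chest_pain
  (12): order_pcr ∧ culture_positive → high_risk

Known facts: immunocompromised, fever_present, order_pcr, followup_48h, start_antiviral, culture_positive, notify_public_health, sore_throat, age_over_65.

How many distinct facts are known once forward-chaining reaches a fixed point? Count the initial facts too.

17

Round 1 — (4), (5), (12), derive rapid_test_pos, hydration_advised, high_risk.
Round 2 — (9), derive order_xray.
Round 3 — (2), (11), derive cond_1, chest_pain.
Round 4 — (10), derive exposure_confirmed.
Round 5 — (7), derive observe_4h.
Closure: {age_over_65, chest_pain, cond_1, culture_positive, exposure_confirmed, fever_present, followup_48h, high_risk, hydration_advised, immunocompromised, notify_public_health, observe_4h, order_pcr, order_xray, rapid_test_pos, sore_throat, start_antiviral} — 17 facts.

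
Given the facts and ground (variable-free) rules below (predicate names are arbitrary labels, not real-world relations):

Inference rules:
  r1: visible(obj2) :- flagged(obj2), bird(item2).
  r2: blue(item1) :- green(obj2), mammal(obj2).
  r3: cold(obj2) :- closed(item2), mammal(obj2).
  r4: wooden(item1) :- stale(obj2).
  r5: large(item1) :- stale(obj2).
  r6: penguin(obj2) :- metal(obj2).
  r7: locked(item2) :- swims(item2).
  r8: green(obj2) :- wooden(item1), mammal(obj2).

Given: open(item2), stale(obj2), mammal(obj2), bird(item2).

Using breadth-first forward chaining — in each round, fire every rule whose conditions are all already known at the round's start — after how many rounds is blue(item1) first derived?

3

Round 1 — r4, r5, derive wooden(item1), large(item1).
Round 2 — r8, derive green(obj2).
Round 3 — r2, derive blue(item1).
blue(item1) first appears in round 3.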